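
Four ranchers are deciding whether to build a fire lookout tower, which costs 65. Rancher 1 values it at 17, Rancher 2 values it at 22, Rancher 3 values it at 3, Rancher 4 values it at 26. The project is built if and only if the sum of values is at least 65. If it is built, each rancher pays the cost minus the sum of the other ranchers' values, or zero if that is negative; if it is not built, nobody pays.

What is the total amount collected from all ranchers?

Total value 68 ≥ cost 65, so it is built.
Rancher 1: others sum to 51; max(0, 65 - 51) = 14.
Rancher 2: others sum to 46; max(0, 65 - 46) = 19.
Rancher 3: others sum to 65; max(0, 65 - 65) = 0.
Rancher 4: others sum to 42; max(0, 65 - 42) = 23.
Total collected = 14 + 19 + 0 + 23 = 56.

56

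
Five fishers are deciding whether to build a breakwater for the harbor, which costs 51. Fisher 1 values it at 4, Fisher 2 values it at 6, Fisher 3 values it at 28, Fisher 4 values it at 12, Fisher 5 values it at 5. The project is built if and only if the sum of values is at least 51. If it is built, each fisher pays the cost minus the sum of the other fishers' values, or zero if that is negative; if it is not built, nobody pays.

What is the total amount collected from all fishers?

Total value 55 ≥ cost 51, so it is built.
Fisher 1: others sum to 51; max(0, 51 - 51) = 0.
Fisher 2: others sum to 49; max(0, 51 - 49) = 2.
Fisher 3: others sum to 27; max(0, 51 - 27) = 24.
Fisher 4: others sum to 43; max(0, 51 - 43) = 8.
Fisher 5: others sum to 50; max(0, 51 - 50) = 1.
Total collected = 0 + 2 + 24 + 8 + 1 = 35.

35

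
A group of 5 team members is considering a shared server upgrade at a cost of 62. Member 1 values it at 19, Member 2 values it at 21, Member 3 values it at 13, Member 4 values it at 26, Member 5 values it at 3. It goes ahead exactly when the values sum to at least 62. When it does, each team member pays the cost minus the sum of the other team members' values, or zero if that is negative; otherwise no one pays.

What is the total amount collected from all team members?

7

Total value 82 ≥ cost 62, so it is built.
Member 1: others sum to 63; max(0, 62 - 63) = 0.
Member 2: others sum to 61; max(0, 62 - 61) = 1.
Member 3: others sum to 69; max(0, 62 - 69) = 0.
Member 4: others sum to 56; max(0, 62 - 56) = 6.
Member 5: others sum to 79; max(0, 62 - 79) = 0.
Total collected = 0 + 1 + 0 + 6 + 0 = 7.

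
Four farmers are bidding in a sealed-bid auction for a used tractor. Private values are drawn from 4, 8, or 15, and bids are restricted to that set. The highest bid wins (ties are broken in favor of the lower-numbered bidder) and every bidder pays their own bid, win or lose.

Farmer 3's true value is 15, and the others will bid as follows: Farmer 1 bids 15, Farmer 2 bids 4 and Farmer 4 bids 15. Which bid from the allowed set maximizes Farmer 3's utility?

4

Bid 4: loses but pays 4, utility -4.
Bid 8: loses but pays 8, utility -8.
Bid 15: loses but pays 15, utility -15.
The best choice is 4 with utility -4.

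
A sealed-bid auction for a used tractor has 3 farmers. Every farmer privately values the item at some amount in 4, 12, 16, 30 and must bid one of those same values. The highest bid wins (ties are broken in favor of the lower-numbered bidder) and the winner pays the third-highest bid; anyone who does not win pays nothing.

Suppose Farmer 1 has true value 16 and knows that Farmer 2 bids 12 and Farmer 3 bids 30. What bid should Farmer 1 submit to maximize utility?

30

Bid 4: loses, pays 0, utility 0.
Bid 12: loses, pays 0, utility 0.
Bid 16: loses, pays 0, utility 0.
Bid 30: wins, pays 12, utility 16 - 12 = 4.
The best choice is 30 with utility 4.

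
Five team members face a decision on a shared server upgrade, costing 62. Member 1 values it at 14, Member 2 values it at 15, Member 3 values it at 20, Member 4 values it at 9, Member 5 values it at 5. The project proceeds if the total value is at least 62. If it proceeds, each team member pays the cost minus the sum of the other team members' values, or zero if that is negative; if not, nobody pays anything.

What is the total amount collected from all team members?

58

Total value 63 ≥ cost 62, so it is built.
Member 1: others sum to 49; max(0, 62 - 49) = 13.
Member 2: others sum to 48; max(0, 62 - 48) = 14.
Member 3: others sum to 43; max(0, 62 - 43) = 19.
Member 4: others sum to 54; max(0, 62 - 54) = 8.
Member 5: others sum to 58; max(0, 62 - 58) = 4.
Total collected = 13 + 14 + 19 + 8 + 4 = 58.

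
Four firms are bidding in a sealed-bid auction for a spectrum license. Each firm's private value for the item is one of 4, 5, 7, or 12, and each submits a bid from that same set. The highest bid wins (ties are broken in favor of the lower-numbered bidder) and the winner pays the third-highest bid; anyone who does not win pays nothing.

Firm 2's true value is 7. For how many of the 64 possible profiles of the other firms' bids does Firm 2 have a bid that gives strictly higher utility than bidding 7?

Others bid (4, 4, 12): truth gives 0; bid 12 gives 3 > 0. Violating.
Others bid (4, 5, 12): truth gives 0; bid 12 gives 2 > 0. Violating.
Others bid (4, 12, 4): truth gives 0; bid 12 gives 3 > 0. Violating.
Others bid (4, 12, 5): truth gives 0; bid 12 gives 2 > 0. Violating.
Others bid (4, 4, 4): truth gives 3; no alternative beats it.
Others bid (4, 4, 5): truth gives 3; no alternative beats it.
(Checking all 64 profiles: 12 have a profitable deviation, 52 do not.)

12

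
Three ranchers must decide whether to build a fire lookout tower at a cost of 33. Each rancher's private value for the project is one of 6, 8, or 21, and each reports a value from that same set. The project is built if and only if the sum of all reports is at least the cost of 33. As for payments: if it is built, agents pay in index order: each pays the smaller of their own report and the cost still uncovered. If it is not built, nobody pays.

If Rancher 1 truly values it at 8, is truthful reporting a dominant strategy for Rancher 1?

No

Consider the case where Rancher 2 reports 6 and Rancher 3 reports 21.
Truthful report 8: project built, pays 8, utility 8 - 8 = 0.
Report 6 instead: project built, pays 6, utility 8 - 6 = 2.
Since 2 > 0, reporting 6 is strictly better here, so truthful reporting is not dominant.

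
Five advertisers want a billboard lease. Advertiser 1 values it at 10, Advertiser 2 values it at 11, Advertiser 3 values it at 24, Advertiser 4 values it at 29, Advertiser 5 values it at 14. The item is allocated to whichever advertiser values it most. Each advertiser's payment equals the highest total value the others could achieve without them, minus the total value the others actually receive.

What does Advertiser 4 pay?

24

Advertiser 4 has the highest value and receives the item.
Without Advertiser 4, the item would go to the next-highest value, 24, so the others could achieve 24.
With Advertiser 4 present and winning, the others receive nothing, so their total is 0.
Payment = 24 - 0 = 24.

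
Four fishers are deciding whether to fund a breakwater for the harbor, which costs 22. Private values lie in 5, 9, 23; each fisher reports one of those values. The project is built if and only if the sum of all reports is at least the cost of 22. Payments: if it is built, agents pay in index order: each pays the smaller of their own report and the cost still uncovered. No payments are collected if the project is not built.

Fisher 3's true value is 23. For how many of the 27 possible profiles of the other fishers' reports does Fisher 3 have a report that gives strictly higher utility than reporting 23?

Others report (5, 5, 5): truth gives 11; report 9 gives 14 > 11. Violating.
Others report (5, 5, 9): truth gives 11; report 5 gives 18 > 11. Violating.
Others report (5, 5, 23): truth gives 11; report 5 gives 18 > 11. Violating.
Others report (5, 9, 5): truth gives 15; report 5 gives 18 > 15. Violating.
Others report (5, 23, 5): truth gives 23; no alternative beats it.
Others report (5, 23, 9): truth gives 23; no alternative beats it.
(Checking all 27 profiles: 9 have a profitable deviation, 18 do not.)

9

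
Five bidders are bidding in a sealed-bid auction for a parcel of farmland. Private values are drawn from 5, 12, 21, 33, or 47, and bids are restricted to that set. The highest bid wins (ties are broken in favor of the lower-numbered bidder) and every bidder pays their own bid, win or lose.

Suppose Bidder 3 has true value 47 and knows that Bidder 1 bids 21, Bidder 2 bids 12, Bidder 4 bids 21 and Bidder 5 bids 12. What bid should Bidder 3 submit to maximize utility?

Bid 5: loses but pays 5, utility -5.
Bid 12: loses but pays 12, utility -12.
Bid 21: loses but pays 21, utility -21.
Bid 33: wins, pays 33, utility 47 - 33 = 14.
Bid 47: wins, pays 47, utility 47 - 47 = 0.
The best choice is 33 with utility 14.

33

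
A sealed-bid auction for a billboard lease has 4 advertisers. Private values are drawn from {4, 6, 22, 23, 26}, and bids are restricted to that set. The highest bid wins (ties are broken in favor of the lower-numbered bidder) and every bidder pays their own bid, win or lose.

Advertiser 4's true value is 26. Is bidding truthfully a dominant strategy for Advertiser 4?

Consider the case where Advertiser 1 bids 4, Advertiser 2 bids 4 and Advertiser 3 bids 4.
Truthful bid 26: wins, pays 26, utility 26 - 26 = 0.
Bid 6 instead: wins, pays 6, utility 26 - 6 = 20.
Since 20 > 0, bidding 6 is strictly better here, so truthful bidding is not dominant.

No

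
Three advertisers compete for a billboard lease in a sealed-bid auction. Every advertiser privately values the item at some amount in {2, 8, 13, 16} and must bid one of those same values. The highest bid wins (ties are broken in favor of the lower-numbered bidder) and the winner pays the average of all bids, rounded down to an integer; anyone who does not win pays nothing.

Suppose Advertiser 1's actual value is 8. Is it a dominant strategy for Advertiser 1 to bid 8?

Consider the case where Advertiser 2 bids 2 and Advertiser 3 bids 2.
Truthful bid 8: wins, pays 4, utility 8 - 4 = 4.
Bid 2 instead: wins, pays 2, utility 8 - 2 = 6.
Since 6 > 4, bidding 2 is strictly better here, so truthful bidding is not dominant.

No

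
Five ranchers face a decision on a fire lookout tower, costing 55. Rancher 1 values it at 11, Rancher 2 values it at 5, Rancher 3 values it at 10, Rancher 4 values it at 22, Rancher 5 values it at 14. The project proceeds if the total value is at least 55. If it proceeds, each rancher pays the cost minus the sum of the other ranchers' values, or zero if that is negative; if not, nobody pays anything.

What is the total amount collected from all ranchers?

29

Total value 62 ≥ cost 55, so it is built.
Rancher 1: others sum to 51; max(0, 55 - 51) = 4.
Rancher 2: others sum to 57; max(0, 55 - 57) = 0.
Rancher 3: others sum to 52; max(0, 55 - 52) = 3.
Rancher 4: others sum to 40; max(0, 55 - 40) = 15.
Rancher 5: others sum to 48; max(0, 55 - 48) = 7.
Total collected = 4 + 0 + 3 + 15 + 7 = 29.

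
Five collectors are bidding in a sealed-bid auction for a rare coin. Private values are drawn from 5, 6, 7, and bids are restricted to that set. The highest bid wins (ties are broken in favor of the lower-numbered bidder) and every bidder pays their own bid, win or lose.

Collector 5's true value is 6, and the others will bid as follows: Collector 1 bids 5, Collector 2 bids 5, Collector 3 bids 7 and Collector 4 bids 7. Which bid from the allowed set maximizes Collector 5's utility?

5

Bid 5: loses but pays 5, utility -5.
Bid 6: loses but pays 6, utility -6.
Bid 7: loses but pays 7, utility -7.
The best choice is 5 with utility -5.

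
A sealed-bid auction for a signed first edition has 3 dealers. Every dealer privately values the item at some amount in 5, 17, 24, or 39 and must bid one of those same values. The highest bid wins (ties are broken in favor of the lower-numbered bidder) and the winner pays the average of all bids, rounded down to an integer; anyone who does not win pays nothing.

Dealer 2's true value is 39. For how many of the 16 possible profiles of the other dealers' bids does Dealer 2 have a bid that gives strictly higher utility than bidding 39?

Others bid (5, 5): truth gives 23; bid 17 gives 30 > 23. Violating.
Others bid (5, 17): truth gives 19; bid 17 gives 26 > 19. Violating.
Others bid (5, 24): truth gives 17; bid 24 gives 22 > 17. Violating.
Others bid (17, 5): truth gives 19; bid 24 gives 24 > 19. Violating.
Others bid (5, 39): truth gives 12; no alternative beats it.
Others bid (17, 39): truth gives 8; no alternative beats it.
(Checking all 16 profiles: 6 have a profitable deviation, 10 do not.)

6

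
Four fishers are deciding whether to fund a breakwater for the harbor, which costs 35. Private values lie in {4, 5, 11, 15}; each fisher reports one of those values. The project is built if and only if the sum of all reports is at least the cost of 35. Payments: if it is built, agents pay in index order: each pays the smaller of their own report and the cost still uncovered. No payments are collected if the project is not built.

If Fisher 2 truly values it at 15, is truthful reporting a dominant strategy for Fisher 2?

Consider the case where Fisher 1 reports 4, Fisher 3 reports 5 and Fisher 4 reports 15.
Truthful report 15: project built, pays 15, utility 15 - 15 = 0.
Report 11 instead: project built, pays 11, utility 15 - 11 = 4.
Since 4 > 0, reporting 11 is strictly better here, so truthful reporting is not dominant.

No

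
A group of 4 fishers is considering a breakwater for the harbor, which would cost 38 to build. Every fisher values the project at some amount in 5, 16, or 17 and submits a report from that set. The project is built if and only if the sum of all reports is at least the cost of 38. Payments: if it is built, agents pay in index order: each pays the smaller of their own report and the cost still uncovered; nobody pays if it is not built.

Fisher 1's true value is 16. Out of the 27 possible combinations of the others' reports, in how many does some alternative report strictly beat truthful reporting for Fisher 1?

20

Others report (5, 16, 16): truth gives 0; report 5 gives 11 > 0. Violating.
Others report (5, 16, 17): truth gives 0; report 5 gives 11 > 0. Violating.
Others report (5, 17, 16): truth gives 0; report 5 gives 11 > 0. Violating.
Others report (5, 17, 17): truth gives 0; report 5 gives 11 > 0. Violating.
Others report (5, 5, 5): truth gives 0; no alternative beats it.
Others report (5, 5, 16): truth gives 0; no alternative beats it.
(Checking all 27 profiles: 20 have a profitable deviation, 7 do not.)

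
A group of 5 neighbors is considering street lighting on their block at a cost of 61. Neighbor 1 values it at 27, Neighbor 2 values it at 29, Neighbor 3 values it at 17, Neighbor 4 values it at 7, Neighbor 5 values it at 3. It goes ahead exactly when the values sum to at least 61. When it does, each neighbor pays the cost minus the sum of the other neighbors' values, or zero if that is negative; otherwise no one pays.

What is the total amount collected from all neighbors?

12

Total value 83 ≥ cost 61, so it is built.
Neighbor 1: others sum to 56; max(0, 61 - 56) = 5.
Neighbor 2: others sum to 54; max(0, 61 - 54) = 7.
Neighbor 3: others sum to 66; max(0, 61 - 66) = 0.
Neighbor 4: others sum to 76; max(0, 61 - 76) = 0.
Neighbor 5: others sum to 80; max(0, 61 - 80) = 0.
Total collected = 5 + 7 + 0 + 0 + 0 = 12.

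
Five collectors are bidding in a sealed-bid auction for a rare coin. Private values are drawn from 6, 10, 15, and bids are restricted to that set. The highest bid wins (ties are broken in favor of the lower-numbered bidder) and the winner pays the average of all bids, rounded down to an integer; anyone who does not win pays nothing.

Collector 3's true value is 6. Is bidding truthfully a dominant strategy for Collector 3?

Check each profile of the others' bids and compare truth against every alternative bid.
Others bid (6, 6, 10, 10): truth gives 0, best alternative gives -2.
Others bid (6, 6, 6, 10): truth gives 0, best alternative gives -1.
Others bid (6, 6, 10, 6): truth gives 0, best alternative gives -1.
Others bid (6, 6, 6, 6): truth gives 0, best alternative gives 0.
Others bid (6, 6, 6, 15): truth gives 0, best alternative gives 0.
Others bid (6, 6, 10, 15): truth gives 0, best alternative gives 0.
(Remaining 75 profiles checked similarly; truth is weakly best in each.)
In every case the truthful bid is at least as good as any alternative, so it is a dominant strategy.

Yes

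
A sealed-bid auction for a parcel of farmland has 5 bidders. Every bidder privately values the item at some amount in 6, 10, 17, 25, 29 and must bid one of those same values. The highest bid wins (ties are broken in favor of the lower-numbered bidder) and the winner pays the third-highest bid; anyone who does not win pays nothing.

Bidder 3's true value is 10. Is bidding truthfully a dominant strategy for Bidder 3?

Consider the case where Bidder 1 bids 6, Bidder 2 bids 6, Bidder 4 bids 6 and Bidder 5 bids 17.
Truthful bid 10: loses, pays 0, utility 0.
Bid 17 instead: wins, pays 6, utility 10 - 6 = 4.
Since 4 > 0, bidding 17 is strictly better here, so truthful bidding is not dominant.

No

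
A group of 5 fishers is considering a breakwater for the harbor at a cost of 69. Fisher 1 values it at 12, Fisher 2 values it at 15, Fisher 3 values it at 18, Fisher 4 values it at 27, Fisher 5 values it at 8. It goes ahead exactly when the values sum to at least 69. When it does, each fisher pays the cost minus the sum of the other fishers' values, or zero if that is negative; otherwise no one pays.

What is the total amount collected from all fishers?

28

Total value 80 ≥ cost 69, so it is built.
Fisher 1: others sum to 68; max(0, 69 - 68) = 1.
Fisher 2: others sum to 65; max(0, 69 - 65) = 4.
Fisher 3: others sum to 62; max(0, 69 - 62) = 7.
Fisher 4: others sum to 53; max(0, 69 - 53) = 16.
Fisher 5: others sum to 72; max(0, 69 - 72) = 0.
Total collected = 1 + 4 + 7 + 16 + 0 = 28.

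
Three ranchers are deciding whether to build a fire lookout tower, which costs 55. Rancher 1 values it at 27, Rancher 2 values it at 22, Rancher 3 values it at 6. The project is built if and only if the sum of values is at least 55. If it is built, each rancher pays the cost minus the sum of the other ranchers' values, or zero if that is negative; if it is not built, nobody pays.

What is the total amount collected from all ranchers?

55

Total value 55 ≥ cost 55, so it is built.
Rancher 1: others sum to 28; max(0, 55 - 28) = 27.
Rancher 2: others sum to 33; max(0, 55 - 33) = 22.
Rancher 3: others sum to 49; max(0, 55 - 49) = 6.
Total collected = 27 + 22 + 6 = 55.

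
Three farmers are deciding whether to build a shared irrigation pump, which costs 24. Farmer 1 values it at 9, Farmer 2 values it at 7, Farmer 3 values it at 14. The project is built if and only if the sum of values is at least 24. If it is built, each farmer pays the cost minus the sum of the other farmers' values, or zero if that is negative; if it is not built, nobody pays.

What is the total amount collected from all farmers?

Total value 30 ≥ cost 24, so it is built.
Farmer 1: others sum to 21; max(0, 24 - 21) = 3.
Farmer 2: others sum to 23; max(0, 24 - 23) = 1.
Farmer 3: others sum to 16; max(0, 24 - 16) = 8.
Total collected = 3 + 1 + 8 = 12.

12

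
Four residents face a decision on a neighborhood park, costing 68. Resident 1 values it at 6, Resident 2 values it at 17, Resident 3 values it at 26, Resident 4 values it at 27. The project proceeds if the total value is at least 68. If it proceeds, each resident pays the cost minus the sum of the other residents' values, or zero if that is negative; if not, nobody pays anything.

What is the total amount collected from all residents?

46

Total value 76 ≥ cost 68, so it is built.
Resident 1: others sum to 70; max(0, 68 - 70) = 0.
Resident 2: others sum to 59; max(0, 68 - 59) = 9.
Resident 3: others sum to 50; max(0, 68 - 50) = 18.
Resident 4: others sum to 49; max(0, 68 - 49) = 19.
Total collected = 0 + 9 + 18 + 19 = 46.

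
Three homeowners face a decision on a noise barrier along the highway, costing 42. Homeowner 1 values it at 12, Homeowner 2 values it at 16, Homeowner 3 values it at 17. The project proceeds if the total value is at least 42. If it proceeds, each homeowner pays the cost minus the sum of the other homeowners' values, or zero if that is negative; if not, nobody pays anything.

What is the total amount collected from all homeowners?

36

Total value 45 ≥ cost 42, so it is built.
Homeowner 1: others sum to 33; max(0, 42 - 33) = 9.
Homeowner 2: others sum to 29; max(0, 42 - 29) = 13.
Homeowner 3: others sum to 28; max(0, 42 - 28) = 14.
Total collected = 9 + 13 + 14 = 36.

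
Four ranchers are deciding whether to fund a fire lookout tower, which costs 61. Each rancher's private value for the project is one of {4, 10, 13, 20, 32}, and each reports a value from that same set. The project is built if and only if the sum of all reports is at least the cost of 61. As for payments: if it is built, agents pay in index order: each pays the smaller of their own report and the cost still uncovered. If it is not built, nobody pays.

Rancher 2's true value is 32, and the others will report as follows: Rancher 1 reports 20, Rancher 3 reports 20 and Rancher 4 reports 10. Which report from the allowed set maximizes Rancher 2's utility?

Report 4: project not built, utility 0.
Report 10: project not built, utility 0.
Report 13: project built, pays 13, utility 32 - 13 = 19.
Report 20: project built, pays 20, utility 32 - 20 = 12.
Report 32: project built, pays 32, utility 32 - 32 = 0.
The best choice is 13 with utility 19.

13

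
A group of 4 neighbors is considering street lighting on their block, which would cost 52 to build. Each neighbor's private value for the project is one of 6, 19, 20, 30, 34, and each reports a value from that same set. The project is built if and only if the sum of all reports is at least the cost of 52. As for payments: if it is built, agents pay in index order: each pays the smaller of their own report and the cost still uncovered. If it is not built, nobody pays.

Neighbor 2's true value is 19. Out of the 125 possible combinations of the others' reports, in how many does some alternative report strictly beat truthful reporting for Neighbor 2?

106

Others report (6, 6, 34): truth gives 0; report 6 gives 13 > 0. Violating.
Others report (6, 19, 30): truth gives 0; report 6 gives 13 > 0. Violating.
Others report (6, 19, 34): truth gives 0; report 6 gives 13 > 0. Violating.
Others report (6, 20, 20): truth gives 0; report 6 gives 13 > 0. Violating.
Others report (6, 6, 6): truth gives 0; no alternative beats it.
Others report (6, 6, 19): truth gives 0; no alternative beats it.
(Checking all 125 profiles: 106 have a profitable deviation, 19 do not.)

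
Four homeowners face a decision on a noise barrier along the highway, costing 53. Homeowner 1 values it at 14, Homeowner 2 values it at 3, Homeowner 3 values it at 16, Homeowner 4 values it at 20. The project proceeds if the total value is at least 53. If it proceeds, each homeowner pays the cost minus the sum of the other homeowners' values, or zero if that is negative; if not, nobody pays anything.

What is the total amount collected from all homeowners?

53

Total value 53 ≥ cost 53, so it is built.
Homeowner 1: others sum to 39; max(0, 53 - 39) = 14.
Homeowner 2: others sum to 50; max(0, 53 - 50) = 3.
Homeowner 3: others sum to 37; max(0, 53 - 37) = 16.
Homeowner 4: others sum to 33; max(0, 53 - 33) = 20.
Total collected = 14 + 3 + 16 + 20 = 53.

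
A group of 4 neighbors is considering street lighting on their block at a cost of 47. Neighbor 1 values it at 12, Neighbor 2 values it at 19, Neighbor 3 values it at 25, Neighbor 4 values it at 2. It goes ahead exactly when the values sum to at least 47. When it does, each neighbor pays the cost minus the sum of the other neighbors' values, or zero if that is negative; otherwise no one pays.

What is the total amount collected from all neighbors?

Total value 58 ≥ cost 47, so it is built.
Neighbor 1: others sum to 46; max(0, 47 - 46) = 1.
Neighbor 2: others sum to 39; max(0, 47 - 39) = 8.
Neighbor 3: others sum to 33; max(0, 47 - 33) = 14.
Neighbor 4: others sum to 56; max(0, 47 - 56) = 0.
Total collected = 1 + 8 + 14 + 0 = 23.

23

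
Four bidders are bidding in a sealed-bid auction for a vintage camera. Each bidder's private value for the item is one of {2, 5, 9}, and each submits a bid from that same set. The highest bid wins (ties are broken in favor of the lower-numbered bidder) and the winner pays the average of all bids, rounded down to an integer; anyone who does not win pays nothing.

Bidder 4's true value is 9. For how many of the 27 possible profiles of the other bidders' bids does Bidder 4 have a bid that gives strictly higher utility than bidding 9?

1

Others bid (2, 2, 2): truth gives 6; bid 5 gives 7 > 6. Violating.
Others bid (2, 2, 5): truth gives 5; no alternative beats it.
Others bid (2, 2, 9): truth gives 0; no alternative beats it.
(Checking all 27 profiles: 1 has a profitable deviation, 26 do not.)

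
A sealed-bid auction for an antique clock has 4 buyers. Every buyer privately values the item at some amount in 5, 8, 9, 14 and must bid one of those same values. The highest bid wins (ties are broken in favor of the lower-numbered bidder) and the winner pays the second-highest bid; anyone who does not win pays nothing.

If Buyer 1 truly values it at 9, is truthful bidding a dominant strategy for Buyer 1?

Yes

Check each profile of the others' bids and compare truth against every alternative bid.
Others bid (5, 5, 5): truth gives 4, best alternative gives 4.
Others bid (5, 5, 8): truth gives 1, best alternative gives 1.
Others bid (5, 8, 5): truth gives 1, best alternative gives 1.
Others bid (5, 8, 8): truth gives 1, best alternative gives 1.
Others bid (8, 5, 5): truth gives 1, best alternative gives 1.
Others bid (8, 5, 8): truth gives 1, best alternative gives 1.
(Remaining 58 profiles checked similarly; truth is weakly best in each.)
In every case the truthful bid is at least as good as any alternative, so it is a dominant strategy.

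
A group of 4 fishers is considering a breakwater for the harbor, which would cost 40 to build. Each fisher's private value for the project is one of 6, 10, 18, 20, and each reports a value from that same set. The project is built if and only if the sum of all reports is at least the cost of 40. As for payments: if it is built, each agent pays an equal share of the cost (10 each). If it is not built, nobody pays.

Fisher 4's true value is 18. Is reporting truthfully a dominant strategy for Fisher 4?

Check each profile of the others' reports and compare truth against every alternative report.
Others report (6, 6, 10): truth gives 8, best alternative gives 8.
Others report (6, 6, 18): truth gives 8, best alternative gives 8.
Others report (6, 6, 20): truth gives 8, best alternative gives 8.
Others report (6, 10, 6): truth gives 8, best alternative gives 8.
Others report (6, 10, 10): truth gives 8, best alternative gives 8.
Others report (6, 10, 18): truth gives 8, best alternative gives 8.
(Remaining 58 profiles checked similarly; truth is weakly best in each.)
In every case the truthful report is at least as good as any alternative, so it is a dominant strategy.

Yes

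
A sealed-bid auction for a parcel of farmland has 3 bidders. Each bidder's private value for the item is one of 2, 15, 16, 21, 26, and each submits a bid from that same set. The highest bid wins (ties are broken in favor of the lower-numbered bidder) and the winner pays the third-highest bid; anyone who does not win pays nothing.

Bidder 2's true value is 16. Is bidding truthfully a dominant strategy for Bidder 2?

Consider the case where Bidder 1 bids 2 and Bidder 3 bids 21.
Truthful bid 16: loses, pays 0, utility 0.
Bid 21 instead: wins, pays 2, utility 16 - 2 = 14.
Since 14 > 0, bidding 21 is strictly better here, so truthful bidding is not dominant.

No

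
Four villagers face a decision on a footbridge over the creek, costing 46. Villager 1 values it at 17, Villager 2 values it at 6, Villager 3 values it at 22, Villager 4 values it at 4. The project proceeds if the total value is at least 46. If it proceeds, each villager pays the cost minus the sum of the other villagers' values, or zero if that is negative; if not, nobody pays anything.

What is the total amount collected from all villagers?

37

Total value 49 ≥ cost 46, so it is built.
Villager 1: others sum to 32; max(0, 46 - 32) = 14.
Villager 2: others sum to 43; max(0, 46 - 43) = 3.
Villager 3: others sum to 27; max(0, 46 - 27) = 19.
Villager 4: others sum to 45; max(0, 46 - 45) = 1.
Total collected = 14 + 3 + 19 + 1 = 37.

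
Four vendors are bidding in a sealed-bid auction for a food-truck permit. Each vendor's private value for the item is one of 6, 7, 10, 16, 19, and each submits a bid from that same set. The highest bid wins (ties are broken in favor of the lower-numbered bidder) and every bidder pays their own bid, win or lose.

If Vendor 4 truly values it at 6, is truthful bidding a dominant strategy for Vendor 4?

Consider the case where Vendor 1 bids 6, Vendor 2 bids 6 and Vendor 3 bids 6.
Truthful bid 6: loses but pays 6, utility -6.
Bid 7 instead: wins, pays 7, utility 6 - 7 = -1.
Since -1 > -6, bidding 7 is strictly better here, so truthful bidding is not dominant.

No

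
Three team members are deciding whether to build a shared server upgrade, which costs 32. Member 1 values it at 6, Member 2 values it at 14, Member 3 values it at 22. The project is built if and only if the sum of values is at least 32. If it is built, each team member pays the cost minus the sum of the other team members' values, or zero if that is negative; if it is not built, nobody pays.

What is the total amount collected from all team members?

16

Total value 42 ≥ cost 32, so it is built.
Member 1: others sum to 36; max(0, 32 - 36) = 0.
Member 2: others sum to 28; max(0, 32 - 28) = 4.
Member 3: others sum to 20; max(0, 32 - 20) = 12.
Total collected = 0 + 4 + 12 = 16.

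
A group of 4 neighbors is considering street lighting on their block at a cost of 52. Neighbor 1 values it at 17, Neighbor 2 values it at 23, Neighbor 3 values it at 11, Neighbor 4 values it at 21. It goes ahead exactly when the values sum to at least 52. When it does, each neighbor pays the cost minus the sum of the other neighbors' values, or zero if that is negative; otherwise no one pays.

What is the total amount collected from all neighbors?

Total value 72 ≥ cost 52, so it is built.
Neighbor 1: others sum to 55; max(0, 52 - 55) = 0.
Neighbor 2: others sum to 49; max(0, 52 - 49) = 3.
Neighbor 3: others sum to 61; max(0, 52 - 61) = 0.
Neighbor 4: others sum to 51; max(0, 52 - 51) = 1.
Total collected = 0 + 3 + 0 + 1 = 4.

4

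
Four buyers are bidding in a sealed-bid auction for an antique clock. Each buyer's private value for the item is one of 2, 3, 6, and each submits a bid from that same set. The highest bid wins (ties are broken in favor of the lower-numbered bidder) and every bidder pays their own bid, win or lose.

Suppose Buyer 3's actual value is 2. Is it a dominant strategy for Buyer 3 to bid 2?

No

Consider the case where Buyer 1 bids 2, Buyer 2 bids 2 and Buyer 4 bids 2.
Truthful bid 2: loses but pays 2, utility -2.
Bid 3 instead: wins, pays 3, utility 2 - 3 = -1.
Since -1 > -2, bidding 3 is strictly better here, so truthful bidding is not dominant.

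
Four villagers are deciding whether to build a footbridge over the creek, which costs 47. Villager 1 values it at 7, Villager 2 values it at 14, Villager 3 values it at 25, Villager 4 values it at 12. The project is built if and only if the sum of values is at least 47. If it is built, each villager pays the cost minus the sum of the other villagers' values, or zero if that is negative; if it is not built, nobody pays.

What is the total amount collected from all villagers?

18

Total value 58 ≥ cost 47, so it is built.
Villager 1: others sum to 51; max(0, 47 - 51) = 0.
Villager 2: others sum to 44; max(0, 47 - 44) = 3.
Villager 3: others sum to 33; max(0, 47 - 33) = 14.
Villager 4: others sum to 46; max(0, 47 - 46) = 1.
Total collected = 0 + 3 + 14 + 1 = 18.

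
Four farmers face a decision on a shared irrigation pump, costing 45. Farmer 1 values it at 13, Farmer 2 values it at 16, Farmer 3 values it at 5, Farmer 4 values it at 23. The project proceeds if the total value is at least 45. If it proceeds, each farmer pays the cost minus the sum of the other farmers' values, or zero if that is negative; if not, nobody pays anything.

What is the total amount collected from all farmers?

Total value 57 ≥ cost 45, so it is built.
Farmer 1: others sum to 44; max(0, 45 - 44) = 1.
Farmer 2: others sum to 41; max(0, 45 - 41) = 4.
Farmer 3: others sum to 52; max(0, 45 - 52) = 0.
Farmer 4: others sum to 34; max(0, 45 - 34) = 11.
Total collected = 1 + 4 + 0 + 11 = 16.

16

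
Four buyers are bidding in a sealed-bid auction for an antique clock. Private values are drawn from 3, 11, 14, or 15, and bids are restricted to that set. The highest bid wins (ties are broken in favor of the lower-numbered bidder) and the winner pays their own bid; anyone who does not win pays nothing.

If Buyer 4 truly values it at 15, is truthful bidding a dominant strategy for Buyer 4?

Consider the case where Buyer 1 bids 3, Buyer 2 bids 3 and Buyer 3 bids 3.
Truthful bid 15: wins, pays 15, utility 15 - 15 = 0.
Bid 11 instead: wins, pays 11, utility 15 - 11 = 4.
Since 4 > 0, bidding 11 is strictly better here, so truthful bidding is not dominant.

No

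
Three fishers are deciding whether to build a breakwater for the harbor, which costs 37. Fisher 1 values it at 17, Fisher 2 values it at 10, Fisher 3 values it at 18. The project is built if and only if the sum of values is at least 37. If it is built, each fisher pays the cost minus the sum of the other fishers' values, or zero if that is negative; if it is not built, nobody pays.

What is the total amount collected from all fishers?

Total value 45 ≥ cost 37, so it is built.
Fisher 1: others sum to 28; max(0, 37 - 28) = 9.
Fisher 2: others sum to 35; max(0, 37 - 35) = 2.
Fisher 3: others sum to 27; max(0, 37 - 27) = 10.
Total collected = 9 + 2 + 10 = 21.

21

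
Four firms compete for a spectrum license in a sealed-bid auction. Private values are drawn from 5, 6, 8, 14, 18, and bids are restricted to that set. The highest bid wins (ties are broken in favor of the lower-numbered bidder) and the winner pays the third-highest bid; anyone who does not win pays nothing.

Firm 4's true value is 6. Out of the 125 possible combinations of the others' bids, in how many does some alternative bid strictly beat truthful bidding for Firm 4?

Others bid (5, 5, 6): truth gives 0; bid 8 gives 1 > 0. Violating.
Others bid (5, 5, 8): truth gives 0; bid 14 gives 1 > 0. Violating.
Others bid (5, 5, 14): truth gives 0; bid 18 gives 1 > 0. Violating.
Others bid (5, 6, 5): truth gives 0; bid 8 gives 1 > 0. Violating.
Others bid (5, 5, 5): truth gives 1; no alternative beats it.
Others bid (5, 5, 18): truth gives 0; no alternative beats it.
(Checking all 125 profiles: 9 have a profitable deviation, 116 do not.)

9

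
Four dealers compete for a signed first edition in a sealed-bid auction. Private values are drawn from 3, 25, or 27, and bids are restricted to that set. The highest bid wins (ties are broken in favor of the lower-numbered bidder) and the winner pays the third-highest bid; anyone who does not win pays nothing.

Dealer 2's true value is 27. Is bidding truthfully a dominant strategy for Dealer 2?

Check each profile of the others' bids and compare truth against every alternative bid.
Others bid (3, 3, 27): truth gives 24, best alternative gives 0.
Others bid (3, 27, 3): truth gives 24, best alternative gives 0.
Others bid (25, 3, 3): truth gives 24, best alternative gives 0.
Others bid (3, 25, 27): truth gives 2, best alternative gives 0.
Others bid (3, 27, 25): truth gives 2, best alternative gives 0.
Others bid (25, 3, 25): truth gives 2, best alternative gives 0.
(Remaining 21 profiles checked similarly; truth is weakly best in each.)
In every case the truthful bid is at least as good as any alternative, so it is a dominant strategy.

Yes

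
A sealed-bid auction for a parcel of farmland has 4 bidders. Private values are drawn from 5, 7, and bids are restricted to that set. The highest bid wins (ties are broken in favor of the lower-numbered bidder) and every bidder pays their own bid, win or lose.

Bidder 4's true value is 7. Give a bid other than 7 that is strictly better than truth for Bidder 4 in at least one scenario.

5

Suppose Bidder 1 bids 5, Bidder 2 bids 5 and Bidder 3 bids 7.
Bid 7: loses but pays 7, utility -7.
Bid 5: loses but pays 5, utility -5.
So bidding 5 beats truth here (-5 > -7).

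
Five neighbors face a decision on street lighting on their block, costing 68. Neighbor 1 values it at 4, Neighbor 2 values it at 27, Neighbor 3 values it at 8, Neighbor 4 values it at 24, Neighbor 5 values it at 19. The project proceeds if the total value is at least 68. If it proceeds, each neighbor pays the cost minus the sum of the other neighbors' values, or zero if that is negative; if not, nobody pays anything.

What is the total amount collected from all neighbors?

Total value 82 ≥ cost 68, so it is built.
Neighbor 1: others sum to 78; max(0, 68 - 78) = 0.
Neighbor 2: others sum to 55; max(0, 68 - 55) = 13.
Neighbor 3: others sum to 74; max(0, 68 - 74) = 0.
Neighbor 4: others sum to 58; max(0, 68 - 58) = 10.
Neighbor 5: others sum to 63; max(0, 68 - 63) = 5.
Total collected = 0 + 13 + 0 + 10 + 5 = 28.

28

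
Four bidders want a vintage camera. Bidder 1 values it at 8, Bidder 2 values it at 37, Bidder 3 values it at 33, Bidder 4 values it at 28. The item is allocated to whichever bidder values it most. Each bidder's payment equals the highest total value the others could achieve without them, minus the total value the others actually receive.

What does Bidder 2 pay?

33

Bidder 2 has the highest value and receives the item.
Without Bidder 2, the item would go to the next-highest value, 33, so the others could achieve 33.
With Bidder 2 present and winning, the others receive nothing, so their total is 0.
Payment = 33 - 0 = 33.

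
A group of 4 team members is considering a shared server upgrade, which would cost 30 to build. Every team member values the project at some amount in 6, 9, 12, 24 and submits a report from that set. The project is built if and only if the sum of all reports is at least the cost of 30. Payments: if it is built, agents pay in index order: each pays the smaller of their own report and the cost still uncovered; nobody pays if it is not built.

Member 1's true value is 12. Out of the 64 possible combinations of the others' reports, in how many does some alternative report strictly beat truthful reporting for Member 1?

Others report (6, 6, 9): truth gives 0; report 9 gives 3 > 0. Violating.
Others report (6, 6, 12): truth gives 0; report 6 gives 6 > 0. Violating.
Others report (6, 6, 24): truth gives 0; report 6 gives 6 > 0. Violating.
Others report (6, 9, 6): truth gives 0; report 9 gives 3 > 0. Violating.
Others report (6, 6, 6): truth gives 0; no alternative beats it.
(Checking all 64 profiles: 63 have a profitable deviation, 1 does not.)

63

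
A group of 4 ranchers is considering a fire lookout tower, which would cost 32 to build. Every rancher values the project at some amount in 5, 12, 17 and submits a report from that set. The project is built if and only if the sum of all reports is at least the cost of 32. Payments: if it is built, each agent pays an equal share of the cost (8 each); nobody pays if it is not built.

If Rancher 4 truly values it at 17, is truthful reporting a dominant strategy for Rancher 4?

Yes

Check each profile of the others' reports and compare truth against every alternative report.
Others report (5, 5, 5): truth gives 9, best alternative gives 0.
Others report (5, 5, 12): truth gives 9, best alternative gives 9.
Others report (5, 5, 17): truth gives 9, best alternative gives 9.
Others report (5, 12, 5): truth gives 9, best alternative gives 9.
Others report (5, 12, 12): truth gives 9, best alternative gives 9.
Others report (5, 12, 17): truth gives 9, best alternative gives 9.
(Remaining 21 profiles checked similarly; truth is weakly best in each.)
In every case the truthful report is at least as good as any alternative, so it is a dominant strategy.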